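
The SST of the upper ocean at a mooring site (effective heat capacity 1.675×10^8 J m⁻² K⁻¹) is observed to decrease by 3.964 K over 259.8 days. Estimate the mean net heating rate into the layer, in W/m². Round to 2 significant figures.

-30

Areal heat capacity C = 1.675×10^8 J m⁻² K⁻¹ (given).
Required heat per unit area: Q = C ΔT = 1.68×10^8 × -3.964 = -6.64×10^8 J/m².
Flux F = Q / Δt = -6.64×10^8 / 2.24×10^7 s = -29.6 W/m².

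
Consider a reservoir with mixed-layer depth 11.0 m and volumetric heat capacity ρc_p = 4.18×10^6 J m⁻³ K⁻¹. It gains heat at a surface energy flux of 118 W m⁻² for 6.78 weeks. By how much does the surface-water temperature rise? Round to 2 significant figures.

Areal heat capacity C = ρc_p × D = 4.18×10^6 × 11.0 = 4.60×10^7 J/(m²·K).
Net heat input Q = F Δt = 118 × (6.78 weeks × 6.048×10^5 s/week) = 4.84×10^8 J/m².
ΔT = Q / C = 4.84×10^8 / 4.60×10^7 = 10.5 K.

11 K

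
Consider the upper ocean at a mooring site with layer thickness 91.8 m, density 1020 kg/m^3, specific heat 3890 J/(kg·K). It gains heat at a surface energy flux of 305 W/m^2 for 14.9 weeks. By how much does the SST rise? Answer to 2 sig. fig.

7.5 K

Areal heat capacity C = ρ c_p D = 1020 × 3890 × 91.8 = 3.64×10^8 J/(m²·K).
Net heat input Q = F Δt = 305 × (14.9 weeks × 6.048×10^5 s/week) = 2.75×10^9 J/m².
ΔT = Q / C = 2.75×10^9 / 3.64×10^8 = 7.55 K.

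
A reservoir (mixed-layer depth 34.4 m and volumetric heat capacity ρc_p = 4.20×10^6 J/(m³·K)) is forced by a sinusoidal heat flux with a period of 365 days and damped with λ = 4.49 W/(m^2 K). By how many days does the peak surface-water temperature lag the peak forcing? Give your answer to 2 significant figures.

82 days

Areal heat capacity C = ρc_p × D = 4.20×10^6 × 34.4 = 1.44×10^8 J/(m^2 K).
ω = 2π / 3.15×10^7 s = 1.99×10^-7 s⁻¹.
Phase lag φ = arctan(Cω/λ) = arctan(28.8/4.49) = 1.42 rad.
Time lag = φ / ω = 1.42 / 1.99×10^-7 = 7.11×10^6 s = 82.3 days.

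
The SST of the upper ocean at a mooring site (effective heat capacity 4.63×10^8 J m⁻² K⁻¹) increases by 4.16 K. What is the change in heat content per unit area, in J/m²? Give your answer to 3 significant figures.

1.93×10^9

Areal heat capacity C = 4.63×10^8 J m⁻² K⁻¹ (given).
ΔQ = C ΔT = 4.63×10^8 × 4.16 = 1.93×10^9 J/m².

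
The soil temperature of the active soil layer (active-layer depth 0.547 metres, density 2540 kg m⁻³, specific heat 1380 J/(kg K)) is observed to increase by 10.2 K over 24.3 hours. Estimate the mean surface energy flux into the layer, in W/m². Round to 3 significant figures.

Areal heat capacity C = ρ c_p D = 2540 × 1380 × 0.547 = 1.92×10^6 J/(m^2 K).
Required heat per unit area: Q = C ΔT = 1.92×10^6 × 10.2 = 1.96×10^7 J/m².
Flux F = Q / Δt = 1.96×10^7 / 87500 s = 224 W/m².

224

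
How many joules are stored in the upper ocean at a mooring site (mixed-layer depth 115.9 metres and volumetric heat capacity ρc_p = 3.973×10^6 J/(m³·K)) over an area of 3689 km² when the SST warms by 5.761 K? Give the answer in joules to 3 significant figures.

Areal heat capacity C = ρc_p × D = 3.973×10^6 × 115.9 = 4.60×10^8 J/(m^2 K).
Heat per unit area: q = C ΔT = 4.60×10^8 × 5.761 = 2.65×10^9 J/m².
Total heat: Q = q × A = 2.65×10^9 × (3689 × 10⁶ m²) = 9.79×10^18 J.

9.79×10^18 J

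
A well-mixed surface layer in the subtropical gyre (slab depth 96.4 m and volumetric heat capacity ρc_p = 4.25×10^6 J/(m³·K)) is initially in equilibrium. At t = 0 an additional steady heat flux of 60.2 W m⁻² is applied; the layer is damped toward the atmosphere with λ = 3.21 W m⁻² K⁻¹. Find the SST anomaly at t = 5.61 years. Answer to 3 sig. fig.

Areal heat capacity C = ρc_p × D = 4.25×10^6 × 96.4 = 4.10×10^8 J/(m^2 K).
τ = C / λ = 4.10×10^8 / 3.21 = 1.28×10^8 s.
Equilibrium anomaly ΔT_eq = F / λ = 60.2 / 3.21 = 18.8 K.
t = 5.61 years = 1.77×10^8 s, so t/τ = 1.39.
ΔT(t) = ΔT_eq (1 − e^(−t/τ)) = 18.8 × (1 − e^−1.39) = 14.1 K.

14.1 K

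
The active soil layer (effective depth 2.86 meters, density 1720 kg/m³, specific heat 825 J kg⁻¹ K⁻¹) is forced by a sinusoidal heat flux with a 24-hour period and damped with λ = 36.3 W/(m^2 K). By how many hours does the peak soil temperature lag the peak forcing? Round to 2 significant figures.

5.5 hours

Areal heat capacity C = ρ c_p D = 1720 × 825 × 2.86 = 4.06×10^6 J/(m²·K).
ω = 2π / 86400 s = 7.27×10^-5 s⁻¹.
Phase lag φ = arctan(Cω/λ) = arctan(295/36.3) = 1.45 rad.
Time lag = φ / ω = 1.45 / 7.27×10^-5 = 19900 s = 5.53 hours.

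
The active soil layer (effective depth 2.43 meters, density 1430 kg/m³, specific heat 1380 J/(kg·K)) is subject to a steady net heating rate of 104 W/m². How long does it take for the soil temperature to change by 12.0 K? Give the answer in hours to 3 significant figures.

Areal heat capacity C = ρ c_p D = 1430 × 1380 × 2.43 = 4.80×10^6 J/(m^2 K).
Time required: Δt = C ΔT / F = 4.80×10^6 × 12.0 / 104 = 5.53×10^5 s.
In hours: 5.53×10^5 s / (3600 s/hour) = 154 hours.

154 hours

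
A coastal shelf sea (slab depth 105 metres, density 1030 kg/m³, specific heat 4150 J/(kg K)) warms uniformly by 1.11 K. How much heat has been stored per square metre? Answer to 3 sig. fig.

4.98×10^8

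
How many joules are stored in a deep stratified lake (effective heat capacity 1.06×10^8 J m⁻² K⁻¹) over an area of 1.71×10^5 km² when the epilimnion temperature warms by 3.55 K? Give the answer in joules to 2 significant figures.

6.4×10^19 J

Areal heat capacity C = 1.06×10^8 J m⁻² K⁻¹ (given).
Heat per unit area: q = C ΔT = 1.06×10^8 × 3.55 = 3.76×10^8 J/m².
Total heat: Q = q × A = 3.76×10^8 × (1.71×10^5 × 10⁶ m²) = 6.43×10^19 J.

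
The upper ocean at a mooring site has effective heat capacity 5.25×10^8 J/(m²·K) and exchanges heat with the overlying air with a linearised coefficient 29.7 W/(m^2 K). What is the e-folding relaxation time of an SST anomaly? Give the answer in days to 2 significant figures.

200 days

Areal heat capacity C = 5.25×10^8 J/(m²·K) (given).
Relaxation time τ = C / λ = 5.25×10^8 / 29.7 = 1.77×10^7 s.
In days: 1.77×10^7 s / (86400 s/day) = 205 days.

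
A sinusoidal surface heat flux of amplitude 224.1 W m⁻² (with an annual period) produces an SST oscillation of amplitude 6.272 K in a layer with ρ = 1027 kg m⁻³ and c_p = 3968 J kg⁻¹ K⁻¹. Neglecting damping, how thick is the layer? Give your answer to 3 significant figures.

ω = 2π / 3.15×10^7 s = 1.99×10^-7 s⁻¹.
Required C = F₀ / (A ω) = 224.1 / (6.272 × 1.99×10^-7) = 1.79×10^8 J/(m²·K).
D = C / (ρ c_p) = 1.79×10^8 / (1027 × 3968) = 44.0 m.

44.0 m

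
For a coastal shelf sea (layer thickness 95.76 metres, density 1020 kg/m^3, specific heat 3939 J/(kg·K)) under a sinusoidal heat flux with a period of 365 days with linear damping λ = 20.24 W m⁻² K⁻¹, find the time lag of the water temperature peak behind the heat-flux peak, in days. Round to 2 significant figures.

76 days

Areal heat capacity C = ρ c_p D = 1020 × 3939 × 95.76 = 3.85×10^8 J m⁻² K⁻¹.
ω = 2π / 3.15×10^7 s = 1.99×10^-7 s⁻¹.
Phase lag φ = arctan(Cω/λ) = arctan(76.7/20.24) = 1.31 rad.
Time lag = φ / ω = 1.31 / 1.99×10^-7 = 6.59×10^6 s = 76.3 days.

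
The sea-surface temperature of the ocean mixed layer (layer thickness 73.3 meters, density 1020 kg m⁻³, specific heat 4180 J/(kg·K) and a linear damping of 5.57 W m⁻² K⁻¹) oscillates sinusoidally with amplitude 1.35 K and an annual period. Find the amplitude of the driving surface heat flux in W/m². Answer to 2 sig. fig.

Areal heat capacity C = ρ c_p D = 1020 × 4180 × 73.3 = 3.13×10^8 J m⁻² K⁻¹.
ω = 2π / 3.15×10^7 s = 1.99×10^-7 s⁻¹.
√((Cω)² + λ²) = √((62.3)² + 5.57²) = 62.5 W/(m²·K).
F₀ = A × √((Cω)²+λ²) = 1.35 × 62.5 = 84.4 W/m².

84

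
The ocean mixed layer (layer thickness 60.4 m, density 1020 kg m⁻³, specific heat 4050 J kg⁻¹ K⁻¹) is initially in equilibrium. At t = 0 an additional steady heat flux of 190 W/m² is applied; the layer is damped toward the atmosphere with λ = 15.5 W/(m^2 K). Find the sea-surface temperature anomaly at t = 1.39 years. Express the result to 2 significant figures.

11 K

Areal heat capacity C = ρ c_p D = 1020 × 4050 × 60.4 = 2.50×10^8 J m⁻² K⁻¹.
τ = C / λ = 2.50×10^8 / 15.5 = 1.61×10^7 s.
Equilibrium anomaly ΔT_eq = F / λ = 190 / 15.5 = 12.3 K.
t = 1.39 years = 4.39×10^7 s, so t/τ = 2.72.
ΔT(t) = ΔT_eq (1 − e^(−t/τ)) = 12.3 × (1 − e^−2.72) = 11.5 K.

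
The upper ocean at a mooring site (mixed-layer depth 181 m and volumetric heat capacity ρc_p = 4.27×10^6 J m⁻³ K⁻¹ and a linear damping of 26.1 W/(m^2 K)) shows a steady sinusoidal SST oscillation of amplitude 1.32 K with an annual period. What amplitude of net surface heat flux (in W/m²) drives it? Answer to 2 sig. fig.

210

Areal heat capacity C = ρc_p × D = 4.27×10^6 × 181 = 7.73×10^8 J/(m^2 K).
ω = 2π / 3.15×10^7 s = 1.99×10^-7 s⁻¹.
√((Cω)² + λ²) = √((154)² + 26.1²) = 156 W/(m²·K).
F₀ = A × √((Cω)²+λ²) = 1.32 × 156 = 206 W/m².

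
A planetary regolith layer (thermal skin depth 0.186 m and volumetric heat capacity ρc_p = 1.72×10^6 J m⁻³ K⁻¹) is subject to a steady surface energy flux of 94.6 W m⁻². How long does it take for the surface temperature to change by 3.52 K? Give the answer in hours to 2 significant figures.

3.3 hours

Areal heat capacity C = ρc_p × D = 1.72×10^6 × 0.186 = 3.20×10^5 J/(m²·K).
Time required: Δt = C ΔT / F = 3.20×10^5 × 3.52 / 94.6 = 11900 s.
In hours: 11900 s / (3600 s/hour) = 3.31 hours.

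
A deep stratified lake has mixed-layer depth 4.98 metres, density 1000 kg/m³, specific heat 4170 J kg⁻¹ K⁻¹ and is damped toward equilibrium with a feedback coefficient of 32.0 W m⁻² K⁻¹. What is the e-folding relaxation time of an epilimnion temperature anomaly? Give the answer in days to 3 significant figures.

7.51 days

Areal heat capacity C = ρ c_p D = 1000 × 4170 × 4.98 = 2.08×10^7 J m⁻² K⁻¹.
Relaxation time τ = C / λ = 2.08×10^7 / 32.0 = 6.49×10^5 s.
In days: 6.49×10^5 s / (86400 s/day) = 7.51 days.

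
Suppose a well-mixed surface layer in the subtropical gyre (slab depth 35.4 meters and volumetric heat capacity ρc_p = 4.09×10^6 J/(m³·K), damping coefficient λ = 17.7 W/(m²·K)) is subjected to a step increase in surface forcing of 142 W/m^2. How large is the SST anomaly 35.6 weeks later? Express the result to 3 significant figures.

7.45 K

Areal heat capacity C = ρc_p × D = 4.09×10^6 × 35.4 = 1.45×10^8 J/(m²·K).
τ = C / λ = 1.45×10^8 / 17.7 = 8.18×10^6 s.
Equilibrium anomaly ΔT_eq = F / λ = 142 / 17.7 = 8.02 K.
t = 35.6 weeks = 2.15×10^7 s, so t/τ = 2.63.
ΔT(t) = ΔT_eq (1 − e^(−t/τ)) = 8.02 × (1 − e^−2.63) = 7.45 K.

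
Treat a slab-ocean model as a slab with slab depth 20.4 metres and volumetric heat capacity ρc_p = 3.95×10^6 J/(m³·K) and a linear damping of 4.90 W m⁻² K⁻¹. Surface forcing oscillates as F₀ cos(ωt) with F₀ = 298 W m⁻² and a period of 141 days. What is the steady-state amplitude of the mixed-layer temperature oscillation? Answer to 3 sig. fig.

7.12 K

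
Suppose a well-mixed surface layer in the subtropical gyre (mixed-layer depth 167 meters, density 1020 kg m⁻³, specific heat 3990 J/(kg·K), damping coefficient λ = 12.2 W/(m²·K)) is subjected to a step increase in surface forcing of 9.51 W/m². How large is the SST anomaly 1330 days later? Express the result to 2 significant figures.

0.68 K

Areal heat capacity C = ρ c_p D = 1020 × 3990 × 167 = 6.80×10^8 J/(m²·K).
τ = C / λ = 6.80×10^8 / 12.2 = 5.57×10^7 s.
Equilibrium anomaly ΔT_eq = F / λ = 9.51 / 12.2 = 0.780 K.
t = 1330 days = 1.15×10^8 s, so t/τ = 2.06.
ΔT(t) = ΔT_eq (1 − e^(−t/τ)) = 0.780 × (1 − e^−2.06) = 0.680 K.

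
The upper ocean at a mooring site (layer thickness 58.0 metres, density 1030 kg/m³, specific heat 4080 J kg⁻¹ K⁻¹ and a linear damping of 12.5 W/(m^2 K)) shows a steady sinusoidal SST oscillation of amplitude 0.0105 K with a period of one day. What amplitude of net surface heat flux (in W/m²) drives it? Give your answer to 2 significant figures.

Areal heat capacity C = ρ c_p D = 1030 × 4080 × 58.0 = 2.44×10^8 J/(m^2 K).
ω = 2π / 86400 s = 7.27×10^-5 s⁻¹.
√((Cω)² + λ²) = √((17700)² + 12.5²) = 17700 W/(m²·K).
F₀ = A × √((Cω)²+λ²) = 0.0105 × 17700 = 186 W/m².

190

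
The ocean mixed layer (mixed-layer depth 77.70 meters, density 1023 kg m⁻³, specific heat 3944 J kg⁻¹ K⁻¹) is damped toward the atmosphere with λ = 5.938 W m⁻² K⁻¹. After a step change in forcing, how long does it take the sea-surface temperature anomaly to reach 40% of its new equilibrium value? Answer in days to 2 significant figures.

Areal heat capacity C = ρ c_p D = 1023 × 3944 × 77.70 = 3.13×10^8 J m⁻² K⁻¹.
τ = C / λ = 3.13×10^8 / 5.938 = 5.28×10^7 s.
Fraction reached: 1 − e^(−t/τ) = 0.40 ⇒ t = −τ ln(1 − 0.40) = τ × 0.511.
t = 2.70×10^7 s = 312 days.

310 days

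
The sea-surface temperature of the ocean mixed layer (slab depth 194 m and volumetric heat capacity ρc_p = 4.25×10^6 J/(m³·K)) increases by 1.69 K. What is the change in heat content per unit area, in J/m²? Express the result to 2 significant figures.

1.4×10^9

Areal heat capacity C = ρc_p × D = 4.25×10^6 × 194 = 8.24×10^8 J/(m²·K).
ΔQ = C ΔT = 8.24×10^8 × 1.69 = 1.39×10^9 J/m².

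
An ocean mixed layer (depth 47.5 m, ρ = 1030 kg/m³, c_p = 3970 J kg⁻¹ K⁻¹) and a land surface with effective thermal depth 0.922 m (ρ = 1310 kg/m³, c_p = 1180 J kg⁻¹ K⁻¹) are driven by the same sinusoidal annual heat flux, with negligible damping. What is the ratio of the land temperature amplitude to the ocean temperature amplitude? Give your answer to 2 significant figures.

140

C_ocean = 1030 × 3970 × 47.5 = 1.94×10^8 J/(m²·K).
C_land = 1310 × 1180 × 0.922 = 1.43×10^6 J/(m²·K).
Undamped amplitude ∝ 1/C, so A_land/A_ocean = C_ocean/C_land = 136.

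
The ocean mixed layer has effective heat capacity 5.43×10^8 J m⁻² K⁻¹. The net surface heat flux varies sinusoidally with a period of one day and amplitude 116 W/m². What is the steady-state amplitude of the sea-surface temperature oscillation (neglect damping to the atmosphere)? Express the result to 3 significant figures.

Areal heat capacity C = 5.43×10^8 J m⁻² K⁻¹ (given).
Angular frequency ω = 2π / T = 2π / 86400 s = 7.27×10^-5 s⁻¹.
Cω = 5.43×10^8 × 7.27×10^-5 = 39500 W/(m²·K).
Amplitude A = F₀ / (Cω) = 116 / 39500 = 0.00294 K.

0.00294 K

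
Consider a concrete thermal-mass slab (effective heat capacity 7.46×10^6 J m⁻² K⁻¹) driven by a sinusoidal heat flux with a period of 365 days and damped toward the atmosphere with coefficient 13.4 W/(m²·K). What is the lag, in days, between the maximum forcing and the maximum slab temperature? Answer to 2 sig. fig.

Areal heat capacity C = 7.46×10^6 J m⁻² K⁻¹ (given).
ω = 2π / 3.15×10^7 s = 1.99×10^-7 s⁻¹.
Phase lag φ = arctan(Cω/λ) = arctan(1.49/13.4) = 0.110 rad.
Time lag = φ / ω = 0.110 / 1.99×10^-7 = 5.54×10^5 s = 6.42 days.

6.4 days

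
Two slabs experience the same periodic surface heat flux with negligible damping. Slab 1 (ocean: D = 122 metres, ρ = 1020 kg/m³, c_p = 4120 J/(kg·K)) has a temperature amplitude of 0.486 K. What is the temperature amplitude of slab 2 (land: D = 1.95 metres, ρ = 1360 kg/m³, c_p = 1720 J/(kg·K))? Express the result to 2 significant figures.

55 K

C_ocean = 5.13×10^8 J/(m²·K); C_land = 4.56×10^6 J/(m²·K).
A ∝ 1/C ⇒ A_land = A_ocean × C_ocean/C_land = 0.486 × 112 = 54.6 K.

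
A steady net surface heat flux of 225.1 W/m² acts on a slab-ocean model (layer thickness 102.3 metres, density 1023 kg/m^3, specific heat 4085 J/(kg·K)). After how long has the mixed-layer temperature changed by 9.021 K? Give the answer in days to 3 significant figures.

198 days

Areal heat capacity C = ρ c_p D = 1023 × 4085 × 102.3 = 4.28×10^8 J m⁻² K⁻¹.
Time required: Δt = C ΔT / F = 4.28×10^8 × 9.021 / 225.1 = 1.71×10^7 s.
In days: 1.71×10^7 s / (86400 s/day) = 198 days.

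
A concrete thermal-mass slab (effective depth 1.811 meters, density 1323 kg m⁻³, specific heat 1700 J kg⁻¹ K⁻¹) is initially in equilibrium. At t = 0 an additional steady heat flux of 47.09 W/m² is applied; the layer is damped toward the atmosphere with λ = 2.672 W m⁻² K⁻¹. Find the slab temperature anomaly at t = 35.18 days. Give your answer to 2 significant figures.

Areal heat capacity C = ρ c_p D = 1323 × 1700 × 1.811 = 4.07×10^6 J/(m²·K).
τ = C / λ = 4.07×10^6 / 2.672 = 1.52×10^6 s.
Equilibrium anomaly ΔT_eq = F / λ = 47.09 / 2.672 = 17.6 K.
t = 35.18 days = 3.04×10^6 s, so t/τ = 1.99.
ΔT(t) = ΔT_eq (1 − e^(−t/τ)) = 17.6 × (1 − e^−1.99) = 15.2 K.

15 K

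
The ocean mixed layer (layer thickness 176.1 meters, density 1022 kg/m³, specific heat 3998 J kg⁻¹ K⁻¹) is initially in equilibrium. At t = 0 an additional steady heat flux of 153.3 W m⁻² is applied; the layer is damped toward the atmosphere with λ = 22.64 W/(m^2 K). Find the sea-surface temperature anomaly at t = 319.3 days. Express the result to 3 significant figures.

3.93 K

Areal heat capacity C = ρ c_p D = 1022 × 3998 × 176.1 = 7.20×10^8 J/(m²·K).
τ = C / λ = 7.20×10^8 / 22.64 = 3.18×10^7 s.
Equilibrium anomaly ΔT_eq = F / λ = 153.3 / 22.64 = 6.77 K.
t = 319.3 days = 2.76×10^7 s, so t/τ = 0.868.
ΔT(t) = ΔT_eq (1 − e^(−t/τ)) = 6.77 × (1 − e^−0.868) = 3.93 K.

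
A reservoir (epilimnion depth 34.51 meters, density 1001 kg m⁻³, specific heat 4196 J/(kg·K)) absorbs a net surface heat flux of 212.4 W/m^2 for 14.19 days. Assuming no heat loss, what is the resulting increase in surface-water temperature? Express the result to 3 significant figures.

1.80 K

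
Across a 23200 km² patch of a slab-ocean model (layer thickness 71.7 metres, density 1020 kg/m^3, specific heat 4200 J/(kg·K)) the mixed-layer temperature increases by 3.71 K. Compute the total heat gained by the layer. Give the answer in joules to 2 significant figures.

2.6×10^19 J

Areal heat capacity C = ρ c_p D = 1020 × 4200 × 71.7 = 3.07×10^8 J m⁻² K⁻¹.
Heat per unit area: q = C ΔT = 3.07×10^8 × 3.71 = 1.14×10^9 J/m².
Total heat: Q = q × A = 1.14×10^9 × (23200 × 10⁶ m²) = 2.64×10^19 J.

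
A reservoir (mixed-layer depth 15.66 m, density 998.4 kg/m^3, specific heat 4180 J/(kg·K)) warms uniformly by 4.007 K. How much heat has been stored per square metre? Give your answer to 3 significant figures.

2.62×10^8

Areal heat capacity C = ρ c_p D = 998.4 × 4180 × 15.66 = 6.54×10^7 J/(m²·K).
ΔQ = C ΔT = 6.54×10^7 × 4.007 = 2.62×10^8 J/m².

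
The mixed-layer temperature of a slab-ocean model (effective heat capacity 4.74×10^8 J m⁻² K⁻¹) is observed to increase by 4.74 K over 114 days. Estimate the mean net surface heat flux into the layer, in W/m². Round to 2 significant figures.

230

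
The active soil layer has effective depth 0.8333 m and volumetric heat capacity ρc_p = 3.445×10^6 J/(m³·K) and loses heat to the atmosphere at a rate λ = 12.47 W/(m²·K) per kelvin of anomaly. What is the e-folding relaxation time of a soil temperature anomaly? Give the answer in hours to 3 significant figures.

63.9 hours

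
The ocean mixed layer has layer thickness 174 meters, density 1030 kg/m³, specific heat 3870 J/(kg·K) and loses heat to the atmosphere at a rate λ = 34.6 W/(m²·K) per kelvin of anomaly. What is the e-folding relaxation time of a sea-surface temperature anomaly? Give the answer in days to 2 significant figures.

Areal heat capacity C = ρ c_p D = 1030 × 3870 × 174 = 6.94×10^8 J m⁻² K⁻¹.
Relaxation time τ = C / λ = 6.94×10^8 / 34.6 = 2.00×10^7 s.
In days: 2.00×10^7 s / (86400 s/day) = 232 days.

230 days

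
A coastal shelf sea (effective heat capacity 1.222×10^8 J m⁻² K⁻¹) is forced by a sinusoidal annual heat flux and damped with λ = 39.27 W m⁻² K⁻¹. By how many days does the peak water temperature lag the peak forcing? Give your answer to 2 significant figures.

32 days

Areal heat capacity C = 1.222×10^8 J m⁻² K⁻¹ (given).
ω = 2π / 3.15×10^7 s = 1.99×10^-7 s⁻¹.
Phase lag φ = arctan(Cω/λ) = arctan(24.3/39.27) = 0.555 rad.
Time lag = φ / ω = 0.555 / 1.99×10^-7 = 2.79×10^6 s = 32.2 days.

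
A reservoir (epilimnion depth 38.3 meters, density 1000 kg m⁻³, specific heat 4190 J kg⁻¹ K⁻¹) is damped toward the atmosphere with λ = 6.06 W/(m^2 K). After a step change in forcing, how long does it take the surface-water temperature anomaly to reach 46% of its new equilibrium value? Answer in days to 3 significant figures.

Areal heat capacity C = ρ c_p D = 1000 × 4190 × 38.3 = 1.60×10^8 J/(m²·K).
τ = C / λ = 1.60×10^8 / 6.06 = 2.65×10^7 s.
Fraction reached: 1 − e^(−t/τ) = 0.46 ⇒ t = −τ ln(1 − 0.46) = τ × 0.616.
t = 1.63×10^7 s = 189 days.

189 days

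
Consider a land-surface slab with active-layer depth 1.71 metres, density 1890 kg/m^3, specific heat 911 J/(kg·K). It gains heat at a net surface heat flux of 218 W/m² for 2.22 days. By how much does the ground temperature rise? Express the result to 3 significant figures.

Areal heat capacity C = ρ c_p D = 1890 × 911 × 1.71 = 2.94×10^6 J/(m^2 K).
Net heat input Q = F Δt = 218 × (2.22 days × 86400 s/day) = 4.18×10^7 J/m².
ΔT = Q / C = 4.18×10^7 / 2.94×10^6 = 14.2 K.

14.2 K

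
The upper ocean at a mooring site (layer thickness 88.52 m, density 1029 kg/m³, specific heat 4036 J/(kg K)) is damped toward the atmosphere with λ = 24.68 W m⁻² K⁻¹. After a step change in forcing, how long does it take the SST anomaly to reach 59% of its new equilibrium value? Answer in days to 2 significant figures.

Areal heat capacity C = ρ c_p D = 1029 × 4036 × 88.52 = 3.68×10^8 J m⁻² K⁻¹.
τ = C / λ = 3.68×10^8 / 24.68 = 1.49×10^7 s.
Fraction reached: 1 − e^(−t/τ) = 0.59 ⇒ t = −τ ln(1 − 0.59) = τ × 0.892.
t = 1.33×10^7 s = 154 days.

150 days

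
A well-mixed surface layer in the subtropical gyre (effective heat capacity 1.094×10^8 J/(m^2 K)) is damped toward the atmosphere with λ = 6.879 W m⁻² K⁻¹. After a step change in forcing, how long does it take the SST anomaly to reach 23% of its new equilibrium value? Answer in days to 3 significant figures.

Areal heat capacity C = 1.094×10^8 J/(m^2 K) (given).
τ = C / λ = 1.09×10^8 / 6.879 = 1.59×10^7 s.
Fraction reached: 1 − e^(−t/τ) = 0.23 ⇒ t = −τ ln(1 − 0.23) = τ × 0.261.
t = 4.16×10^6 s = 48.1 days.

48.1 days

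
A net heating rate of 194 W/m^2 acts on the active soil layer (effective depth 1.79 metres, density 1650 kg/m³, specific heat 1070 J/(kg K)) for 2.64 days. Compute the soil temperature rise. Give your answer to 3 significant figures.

14.0 K

Areal heat capacity C = ρ c_p D = 1650 × 1070 × 1.79 = 3.16×10^6 J/(m^2 K).
Net heat input Q = F Δt = 194 × (2.64 days × 86400 s/day) = 4.43×10^7 J/m².
ΔT = Q / C = 4.43×10^7 / 3.16×10^6 = 14.0 K.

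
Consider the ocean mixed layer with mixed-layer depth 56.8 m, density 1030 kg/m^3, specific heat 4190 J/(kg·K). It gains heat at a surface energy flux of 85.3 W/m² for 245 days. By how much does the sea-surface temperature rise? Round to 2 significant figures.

7.4 K

Areal heat capacity C = ρ c_p D = 1030 × 4190 × 56.8 = 2.45×10^8 J/(m^2 K).
Net heat input Q = F Δt = 85.3 × (245 days × 86400 s/day) = 1.81×10^9 J/m².
ΔT = Q / C = 1.81×10^9 / 2.45×10^8 = 7.37 K.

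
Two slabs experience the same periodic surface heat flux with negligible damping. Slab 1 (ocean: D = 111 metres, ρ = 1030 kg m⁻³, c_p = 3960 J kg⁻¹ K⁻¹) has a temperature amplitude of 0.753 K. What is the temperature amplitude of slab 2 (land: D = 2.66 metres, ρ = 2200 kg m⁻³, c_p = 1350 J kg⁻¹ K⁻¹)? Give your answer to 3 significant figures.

43.2 K

C_ocean = 4.53×10^8 J/(m²·K); C_land = 7.90×10^6 J/(m²·K).
A ∝ 1/C ⇒ A_land = A_ocean × C_ocean/C_land = 0.753 × 57.3 = 43.2 K.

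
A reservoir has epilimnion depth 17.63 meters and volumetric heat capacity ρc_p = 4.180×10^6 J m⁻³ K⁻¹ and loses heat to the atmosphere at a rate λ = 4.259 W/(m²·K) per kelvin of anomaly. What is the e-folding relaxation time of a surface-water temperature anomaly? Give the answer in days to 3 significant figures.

200 days

Areal heat capacity C = ρc_p × D = 4.180×10^6 × 17.63 = 7.37×10^7 J m⁻² K⁻¹.
Relaxation time τ = C / λ = 7.37×10^7 / 4.259 = 1.73×10^7 s.
In days: 1.73×10^7 s / (86400 s/day) = 200 days.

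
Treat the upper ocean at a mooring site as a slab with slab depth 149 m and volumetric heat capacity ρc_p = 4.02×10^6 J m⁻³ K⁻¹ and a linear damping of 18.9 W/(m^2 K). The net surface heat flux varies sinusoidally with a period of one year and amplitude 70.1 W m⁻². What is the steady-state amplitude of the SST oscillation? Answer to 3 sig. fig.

Areal heat capacity C = ρc_p × D = 4.02×10^6 × 149 = 5.99×10^8 J/(m^2 K).
Angular frequency ω = 2π / T = 2π / 3.15×10^7 s = 1.99×10^-7 s⁻¹.
√((Cω)² + λ²) = √((119)² + 18.9²) = 121 W/(m²·K).
Amplitude A = F₀ / √((Cω)²+λ²) = 70.1 / 121 = 0.580 K.

0.580 K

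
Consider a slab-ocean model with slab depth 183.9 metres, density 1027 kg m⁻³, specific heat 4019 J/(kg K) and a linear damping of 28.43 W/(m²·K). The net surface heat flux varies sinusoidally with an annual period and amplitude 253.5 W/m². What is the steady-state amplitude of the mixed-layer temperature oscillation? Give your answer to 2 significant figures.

Areal heat capacity C = ρ c_p D = 1027 × 4019 × 183.9 = 7.59×10^8 J/(m^2 K).
Angular frequency ω = 2π / T = 2π / 3.15×10^7 s = 1.99×10^-7 s⁻¹.
√((Cω)² + λ²) = √((151)² + 28.43²) = 154 W/(m²·K).
Amplitude A = F₀ / √((Cω)²+λ²) = 253.5 / 154 = 1.65 K.

1.6 K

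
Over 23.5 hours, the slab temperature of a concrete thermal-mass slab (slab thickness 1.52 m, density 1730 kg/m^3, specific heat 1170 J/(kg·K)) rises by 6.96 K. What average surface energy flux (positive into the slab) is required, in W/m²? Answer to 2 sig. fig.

250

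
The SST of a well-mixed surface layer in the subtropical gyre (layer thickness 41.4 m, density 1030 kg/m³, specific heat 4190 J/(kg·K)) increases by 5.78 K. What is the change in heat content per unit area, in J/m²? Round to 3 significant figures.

1.03×10^9

Areal heat capacity C = ρ c_p D = 1030 × 4190 × 41.4 = 1.79×10^8 J/(m^2 K).
ΔQ = C ΔT = 1.79×10^8 × 5.78 = 1.03×10^9 J/m².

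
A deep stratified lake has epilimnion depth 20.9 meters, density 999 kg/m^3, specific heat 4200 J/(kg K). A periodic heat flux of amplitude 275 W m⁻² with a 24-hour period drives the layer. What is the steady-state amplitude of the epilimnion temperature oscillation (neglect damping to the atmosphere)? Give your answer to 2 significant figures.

Areal heat capacity C = ρ c_p D = 999 × 4200 × 20.9 = 8.77×10^7 J/(m²·K).
Angular frequency ω = 2π / T = 2π / 86400 s = 7.27×10^-5 s⁻¹.
Cω = 8.77×10^7 × 7.27×10^-5 = 6380 W/(m²·K).
Amplitude A = F₀ / (Cω) = 275 / 6380 = 0.0431 K.

0.043 K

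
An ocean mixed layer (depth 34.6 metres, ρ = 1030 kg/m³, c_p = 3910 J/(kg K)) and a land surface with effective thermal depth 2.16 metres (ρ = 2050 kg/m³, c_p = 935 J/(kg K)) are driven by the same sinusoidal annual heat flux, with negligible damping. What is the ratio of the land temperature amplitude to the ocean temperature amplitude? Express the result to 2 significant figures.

34

C_ocean = 1030 × 3910 × 34.6 = 1.39×10^8 J/(m²·K).
C_land = 2050 × 935 × 2.16 = 4.14×10^6 J/(m²·K).
Undamped amplitude ∝ 1/C, so A_land/A_ocean = C_ocean/C_land = 33.7.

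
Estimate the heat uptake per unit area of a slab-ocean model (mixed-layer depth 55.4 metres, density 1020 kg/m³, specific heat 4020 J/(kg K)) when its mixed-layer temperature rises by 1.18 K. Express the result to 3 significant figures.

Areal heat capacity C = ρ c_p D = 1020 × 4020 × 55.4 = 2.27×10^8 J m⁻² K⁻¹.
ΔQ = C ΔT = 2.27×10^8 × 1.18 = 2.68×10^8 J/m².

2.68×10^8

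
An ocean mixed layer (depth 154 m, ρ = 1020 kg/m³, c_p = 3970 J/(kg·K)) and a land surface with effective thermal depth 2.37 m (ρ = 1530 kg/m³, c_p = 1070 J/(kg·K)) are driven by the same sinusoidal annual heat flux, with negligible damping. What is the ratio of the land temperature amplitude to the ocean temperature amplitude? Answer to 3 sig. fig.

161

C_ocean = 1020 × 3970 × 154 = 6.24×10^8 J/(m²·K).
C_land = 1530 × 1070 × 2.37 = 3.88×10^6 J/(m²·K).
Undamped amplitude ∝ 1/C, so A_land/A_ocean = C_ocean/C_land = 161.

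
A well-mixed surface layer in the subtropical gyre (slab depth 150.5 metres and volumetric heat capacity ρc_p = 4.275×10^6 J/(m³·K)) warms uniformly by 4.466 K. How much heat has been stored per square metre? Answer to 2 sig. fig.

2.9×10^9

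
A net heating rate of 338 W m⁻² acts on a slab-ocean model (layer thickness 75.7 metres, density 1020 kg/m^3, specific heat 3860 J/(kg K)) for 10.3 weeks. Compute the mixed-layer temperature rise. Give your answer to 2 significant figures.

Areal heat capacity C = ρ c_p D = 1020 × 3860 × 75.7 = 2.98×10^8 J/(m²·K).
Net heat input Q = F Δt = 338 × (10.3 weeks × 6.048×10^5 s/week) = 2.11×10^9 J/m².
ΔT = Q / C = 2.11×10^9 / 2.98×10^8 = 7.06 K.

7.1 K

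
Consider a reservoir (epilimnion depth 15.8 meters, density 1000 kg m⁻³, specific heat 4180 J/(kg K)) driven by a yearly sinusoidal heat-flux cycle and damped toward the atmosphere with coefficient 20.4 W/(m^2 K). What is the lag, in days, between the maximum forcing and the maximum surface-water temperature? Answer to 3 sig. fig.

33.3 days

Areal heat capacity C = ρ c_p D = 1000 × 4180 × 15.8 = 6.60×10^7 J/(m^2 K).
ω = 2π / 3.15×10^7 s = 1.99×10^-7 s⁻¹.
Phase lag φ = arctan(Cω/λ) = arctan(13.2/20.4) = 0.573 rad.
Time lag = φ / ω = 0.573 / 1.99×10^-7 = 2.88×10^6 s = 33.3 days.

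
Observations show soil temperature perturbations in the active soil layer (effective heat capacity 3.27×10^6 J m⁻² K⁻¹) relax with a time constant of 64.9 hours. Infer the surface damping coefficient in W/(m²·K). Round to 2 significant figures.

Areal heat capacity C = 3.27×10^6 J m⁻² K⁻¹ (given).
τ = 64.9 hours = 2.34×10^5 s.
λ = C / τ = 3.27×10^6 / 2.34×10^5 = 14.0 W/(m²·K).

14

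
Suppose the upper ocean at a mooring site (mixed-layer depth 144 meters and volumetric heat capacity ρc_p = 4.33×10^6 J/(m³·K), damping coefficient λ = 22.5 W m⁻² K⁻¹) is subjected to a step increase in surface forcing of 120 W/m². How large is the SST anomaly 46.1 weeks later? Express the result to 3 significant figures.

3.38 K

Areal heat capacity C = ρc_p × D = 4.33×10^6 × 144 = 6.24×10^8 J/(m^2 K).
τ = C / λ = 6.24×10^8 / 22.5 = 2.77×10^7 s.
Equilibrium anomaly ΔT_eq = F / λ = 120 / 22.5 = 5.33 K.
t = 46.1 weeks = 2.79×10^7 s, so t/τ = 1.01.
ΔT(t) = ΔT_eq (1 − e^(−t/τ)) = 5.33 × (1 − e^−1.01) = 3.38 K.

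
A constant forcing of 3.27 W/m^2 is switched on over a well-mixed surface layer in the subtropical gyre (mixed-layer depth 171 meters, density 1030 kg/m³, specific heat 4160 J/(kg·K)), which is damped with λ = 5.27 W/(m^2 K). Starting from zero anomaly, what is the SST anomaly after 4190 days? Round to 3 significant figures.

Areal heat capacity C = ρ c_p D = 1030 × 4160 × 171 = 7.33×10^8 J m⁻² K⁻¹.
τ = C / λ = 7.33×10^8 / 5.27 = 1.39×10^8 s.
Equilibrium anomaly ΔT_eq = F / λ = 3.27 / 5.27 = 0.620 K.
t = 4190 days = 3.62×10^8 s, so t/τ = 2.60.
ΔT(t) = ΔT_eq (1 − e^(−t/τ)) = 0.620 × (1 − e^−2.60) = 0.575 K.

0.575 K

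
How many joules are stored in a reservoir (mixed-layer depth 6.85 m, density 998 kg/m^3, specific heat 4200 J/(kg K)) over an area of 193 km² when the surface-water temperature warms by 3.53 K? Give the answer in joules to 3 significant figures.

1.96×10^16 J

Areal heat capacity C = ρ c_p D = 998 × 4200 × 6.85 = 2.87×10^7 J m⁻² K⁻¹.
Heat per unit area: q = C ΔT = 2.87×10^7 × 3.53 = 1.01×10^8 J/m².
Total heat: Q = q × A = 1.01×10^8 × (193 × 10⁶ m²) = 1.96×10^16 J.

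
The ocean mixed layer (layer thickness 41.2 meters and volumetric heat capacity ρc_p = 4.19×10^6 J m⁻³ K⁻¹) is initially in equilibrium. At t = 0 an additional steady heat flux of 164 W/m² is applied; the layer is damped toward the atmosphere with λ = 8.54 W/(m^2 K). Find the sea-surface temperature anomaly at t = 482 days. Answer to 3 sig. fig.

16.8 K

Areal heat capacity C = ρc_p × D = 4.19×10^6 × 41.2 = 1.73×10^8 J/(m²·K).
τ = C / λ = 1.73×10^8 / 8.54 = 2.02×10^7 s.
Equilibrium anomaly ΔT_eq = F / λ = 164 / 8.54 = 19.2 K.
t = 482 days = 4.16×10^7 s, so t/τ = 2.06.
ΔT(t) = ΔT_eq (1 − e^(−t/τ)) = 19.2 × (1 − e^−2.06) = 16.8 K.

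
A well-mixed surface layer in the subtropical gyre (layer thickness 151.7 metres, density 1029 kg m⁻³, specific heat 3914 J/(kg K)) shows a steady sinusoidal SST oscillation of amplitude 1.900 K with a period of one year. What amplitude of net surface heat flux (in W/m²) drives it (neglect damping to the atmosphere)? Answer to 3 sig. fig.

231

Areal heat capacity C = ρ c_p D = 1029 × 3914 × 151.7 = 6.11×10^8 J m⁻² K⁻¹.
ω = 2π / 3.15×10^7 s = 1.99×10^-7 s⁻¹.
Cω = 6.11×10^8 × 1.99×10^-7 = 122 W/(m²·K).
F₀ = A × Cω = 1.900 × 122 = 231 W/m².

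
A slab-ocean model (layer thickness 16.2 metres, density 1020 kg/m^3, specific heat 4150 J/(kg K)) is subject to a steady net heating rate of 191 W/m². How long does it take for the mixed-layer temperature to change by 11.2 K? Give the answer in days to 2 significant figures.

47 days

Areal heat capacity C = ρ c_p D = 1020 × 4150 × 16.2 = 6.86×10^7 J/(m²·K).
Time required: Δt = C ΔT / F = 6.86×10^7 × 11.2 / 191 = 4.02×10^6 s.
In days: 4.02×10^6 s / (86400 s/day) = 46.5 days.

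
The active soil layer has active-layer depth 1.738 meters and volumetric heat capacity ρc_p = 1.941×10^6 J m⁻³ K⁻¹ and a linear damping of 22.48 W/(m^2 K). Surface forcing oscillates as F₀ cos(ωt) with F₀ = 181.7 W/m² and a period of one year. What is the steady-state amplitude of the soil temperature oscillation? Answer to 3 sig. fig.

Areal heat capacity C = ρc_p × D = 1.941×10^6 × 1.738 = 3.37×10^6 J/(m^2 K).
Angular frequency ω = 2π / T = 2π / 3.15×10^7 s = 1.99×10^-7 s⁻¹.
√((Cω)² + λ²) = √((0.672)² + 22.48²) = 22.5 W/(m²·K).
Amplitude A = F₀ / √((Cω)²+λ²) = 181.7 / 22.5 = 8.08 K.

8.08 K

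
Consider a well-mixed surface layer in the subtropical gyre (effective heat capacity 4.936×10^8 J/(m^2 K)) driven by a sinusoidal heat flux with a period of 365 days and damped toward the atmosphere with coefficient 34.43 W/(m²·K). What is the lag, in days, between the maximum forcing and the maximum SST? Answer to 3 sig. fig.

71.7 days

Areal heat capacity C = 4.936×10^8 J/(m^2 K) (given).
ω = 2π / 3.15×10^7 s = 1.99×10^-7 s⁻¹.
Phase lag φ = arctan(Cω/λ) = arctan(98.3/34.43) = 1.23 rad.
Time lag = φ / ω = 1.23 / 1.99×10^-7 = 6.19×10^6 s = 71.7 days.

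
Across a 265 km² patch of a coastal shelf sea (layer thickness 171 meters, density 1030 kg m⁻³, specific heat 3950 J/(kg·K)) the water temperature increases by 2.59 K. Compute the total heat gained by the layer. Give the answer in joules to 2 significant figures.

Areal heat capacity C = ρ c_p D = 1030 × 3950 × 171 = 6.96×10^8 J m⁻² K⁻¹.
Heat per unit area: q = C ΔT = 6.96×10^8 × 2.59 = 1.80×10^9 J/m².
Total heat: Q = q × A = 1.80×10^9 × (265 × 10⁶ m²) = 4.78×10^17 J.

4.8×10^17 J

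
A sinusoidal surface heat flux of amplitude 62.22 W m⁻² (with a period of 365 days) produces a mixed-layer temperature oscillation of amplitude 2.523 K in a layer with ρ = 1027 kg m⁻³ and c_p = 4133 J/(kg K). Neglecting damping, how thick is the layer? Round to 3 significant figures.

29.2 m

ω = 2π / 3.15×10^7 s = 1.99×10^-7 s⁻¹.
Required C = F₀ / (A ω) = 62.22 / (2.523 × 1.99×10^-7) = 1.24×10^8 J/(m²·K).
D = C / (ρ c_p) = 1.24×10^8 / (1027 × 4133) = 29.2 m.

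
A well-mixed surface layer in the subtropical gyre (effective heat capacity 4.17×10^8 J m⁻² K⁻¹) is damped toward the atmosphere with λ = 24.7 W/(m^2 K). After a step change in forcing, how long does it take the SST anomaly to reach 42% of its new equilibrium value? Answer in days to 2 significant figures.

110 days

Areal heat capacity C = 4.17×10^8 J m⁻² K⁻¹ (given).
τ = C / λ = 4.17×10^8 / 24.7 = 1.69×10^7 s.
Fraction reached: 1 − e^(−t/τ) = 0.42 ⇒ t = −τ ln(1 − 0.42) = τ × 0.545.
t = 9.20×10^6 s = 106 days.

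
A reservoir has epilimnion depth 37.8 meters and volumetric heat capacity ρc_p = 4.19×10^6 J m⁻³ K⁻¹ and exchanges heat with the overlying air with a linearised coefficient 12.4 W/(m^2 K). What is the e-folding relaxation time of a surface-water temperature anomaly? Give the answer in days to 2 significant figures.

150 days

Areal heat capacity C = ρc_p × D = 4.19×10^6 × 37.8 = 1.58×10^8 J m⁻² K⁻¹.
Relaxation time τ = C / λ = 1.58×10^8 / 12.4 = 1.28×10^7 s.
In days: 1.28×10^7 s / (86400 s/day) = 148 days.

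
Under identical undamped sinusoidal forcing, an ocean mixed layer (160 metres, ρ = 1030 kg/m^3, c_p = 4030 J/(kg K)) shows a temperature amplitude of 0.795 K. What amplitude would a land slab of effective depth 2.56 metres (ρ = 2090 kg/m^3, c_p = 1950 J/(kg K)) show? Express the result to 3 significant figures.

C_ocean = 6.64×10^8 J/(m²·K); C_land = 1.04×10^7 J/(m²·K).
A ∝ 1/C ⇒ A_land = A_ocean × C_ocean/C_land = 0.795 × 63.7 = 50.6 K.

50.6 K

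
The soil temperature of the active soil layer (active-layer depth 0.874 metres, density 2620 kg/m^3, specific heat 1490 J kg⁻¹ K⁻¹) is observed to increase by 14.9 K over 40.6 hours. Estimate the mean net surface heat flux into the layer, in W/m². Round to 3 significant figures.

Areal heat capacity C = ρ c_p D = 2620 × 1490 × 0.874 = 3.41×10^6 J m⁻² K⁻¹.
Required heat per unit area: Q = C ΔT = 3.41×10^6 × 14.9 = 5.08×10^7 J/m².
Flux F = Q / Δt = 5.08×10^7 / 1.46×10^5 s = 348 W/m².

348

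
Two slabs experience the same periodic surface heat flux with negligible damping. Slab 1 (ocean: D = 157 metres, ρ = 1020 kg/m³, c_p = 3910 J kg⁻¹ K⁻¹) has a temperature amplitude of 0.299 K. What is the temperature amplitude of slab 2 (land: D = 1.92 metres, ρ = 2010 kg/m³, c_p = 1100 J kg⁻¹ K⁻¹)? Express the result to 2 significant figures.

44 K

C_ocean = 6.26×10^8 J/(m²·K); C_land = 4.25×10^6 J/(m²·K).
A ∝ 1/C ⇒ A_land = A_ocean × C_ocean/C_land = 0.299 × 147 = 44.1 K.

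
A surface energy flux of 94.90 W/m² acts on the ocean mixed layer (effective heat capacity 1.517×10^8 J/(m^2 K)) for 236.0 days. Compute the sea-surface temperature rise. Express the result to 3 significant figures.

12.8 K

Areal heat capacity C = 1.517×10^8 J/(m^2 K) (given).
Net heat input Q = F Δt = 94.90 × (236.0 days × 86400 s/day) = 1.94×10^9 J/m².
ΔT = Q / C = 1.94×10^9 / 1.52×10^8 = 12.8 K.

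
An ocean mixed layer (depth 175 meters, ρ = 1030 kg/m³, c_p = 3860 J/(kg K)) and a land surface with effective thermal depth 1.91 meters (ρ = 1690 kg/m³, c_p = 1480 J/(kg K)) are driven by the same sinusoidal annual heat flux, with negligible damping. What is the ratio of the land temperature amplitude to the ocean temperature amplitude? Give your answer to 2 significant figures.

C_ocean = 1030 × 3860 × 175 = 6.96×10^8 J/(m²·K).
C_land = 1690 × 1480 × 1.91 = 4.78×10^6 J/(m²·K).
Undamped amplitude ∝ 1/C, so A_land/A_ocean = C_ocean/C_land = 146.

150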